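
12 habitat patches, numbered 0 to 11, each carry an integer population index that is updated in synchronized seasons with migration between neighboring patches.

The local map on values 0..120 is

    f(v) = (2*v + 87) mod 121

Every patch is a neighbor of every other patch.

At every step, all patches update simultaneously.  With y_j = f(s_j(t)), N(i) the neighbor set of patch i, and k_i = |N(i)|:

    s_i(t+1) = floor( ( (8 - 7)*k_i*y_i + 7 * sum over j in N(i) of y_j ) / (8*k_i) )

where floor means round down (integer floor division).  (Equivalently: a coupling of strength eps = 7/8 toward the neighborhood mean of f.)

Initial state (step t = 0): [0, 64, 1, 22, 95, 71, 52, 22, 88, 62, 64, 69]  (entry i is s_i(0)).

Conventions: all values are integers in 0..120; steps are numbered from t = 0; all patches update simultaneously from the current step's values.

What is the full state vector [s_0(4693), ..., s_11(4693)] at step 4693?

Answer: [45, 45, 45, 45, 45, 45, 45, 45, 45, 45, 45, 45]
Key observation: The state at step 2, [100, 100, 100, 100, 100, 100, 100, 100, 100, 100, 100, 100], reappears at step 12: the system is in a cycle of period 10 from step 2 on.  Therefore the state at step 4693 equals the state at step 2 + ((4693 - 2) mod 10) = 3, which is [45, 45, 45, 45, 45, 45, 45, 45, 45, 45, 45, 45].

Derivation:
t=0: [0, 64, 1, 22, 95, 71, 52, 22, 88, 62, 64, 69]
t=1: [68, 68, 68, 65, 66, 69, 67, 65, 65, 68, 68, 69]
t=2: [100, 100, 100, 100, 100, 100, 100, 100, 100, 100, 100, 100]
t=3: [45, 45, 45, 45, 45, 45, 45, 45, 45, 45, 45, 45]
t=4: [56, 56, 56, 56, 56, 56, 56, 56, 56, 56, 56, 56]
t=5: [78, 78, 78, 78, 78, 78, 78, 78, 78, 78, 78, 78]
t=6: [1, 1, 1, 1, 1, 1, 1, 1, 1, 1, 1, 1]
t=7: [89, 89, 89, 89, 89, 89, 89, 89, 89, 89, 89, 89]
t=8: [23, 23, 23, 23, 23, 23, 23, 23, 23, 23, 23, 23]
t=9: [12, 12, 12, 12, 12, 12, 12, 12, 12, 12, 12, 12]
t=10: [111, 111, 111, 111, 111, 111, 111, 111, 111, 111, 111, 111]
t=11: [67, 67, 67, 67, 67, 67, 67, 67, 67, 67, 67, 67]
t=12: [100, 100, 100, 100, 100, 100, 100, 100, 100, 100, 100, 100]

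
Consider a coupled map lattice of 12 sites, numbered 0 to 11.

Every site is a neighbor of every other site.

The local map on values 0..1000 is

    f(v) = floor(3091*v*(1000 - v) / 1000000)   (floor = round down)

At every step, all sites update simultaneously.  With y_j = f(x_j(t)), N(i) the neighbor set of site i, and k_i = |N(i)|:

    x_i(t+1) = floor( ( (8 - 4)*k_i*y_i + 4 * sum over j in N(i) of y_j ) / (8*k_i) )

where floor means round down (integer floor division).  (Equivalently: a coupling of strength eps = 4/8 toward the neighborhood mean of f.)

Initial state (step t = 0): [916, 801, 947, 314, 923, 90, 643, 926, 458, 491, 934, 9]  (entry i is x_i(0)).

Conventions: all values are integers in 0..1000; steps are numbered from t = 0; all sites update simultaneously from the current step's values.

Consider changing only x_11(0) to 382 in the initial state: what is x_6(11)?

Answer: x_6(11) = 585
Key observation: This trace re-runs the system from the modified initial state.

Derivation:
t=0: [916, 801, 947, 314, 923, 90, 643, 926, 458, 491, 934, 382]
t=1: [353, 469, 315, 547, 344, 360, 567, 341, 594, 596, 331, 576]
t=2: [715, 744, 697, 742, 711, 718, 739, 710, 733, 733, 706, 737]
t=3: [622, 603, 632, 605, 625, 620, 607, 625, 610, 610, 627, 608]
t=4: [728, 734, 724, 733, 727, 729, 733, 727, 732, 732, 726, 732]
t=5: [610, 606, 612, 606, 610, 609, 606, 610, 607, 607, 611, 607]
t=6: [735, 736, 734, 736, 735, 736, 736, 735, 736, 736, 735, 736]
t=7: [601, 600, 601, 600, 601, 600, 600, 601, 600, 600, 601, 600]
t=8: [741, 741, 741, 741, 741, 741, 741, 741, 741, 741, 741, 741]
t=9: [593, 593, 593, 593, 593, 593, 593, 593, 593, 593, 593, 593]
t=10: [746, 746, 746, 746, 746, 746, 746, 746, 746, 746, 746, 746]
t=11: [585, 585, 585, 585, 585, 585, 585, 585, 585, 585, 585, 585]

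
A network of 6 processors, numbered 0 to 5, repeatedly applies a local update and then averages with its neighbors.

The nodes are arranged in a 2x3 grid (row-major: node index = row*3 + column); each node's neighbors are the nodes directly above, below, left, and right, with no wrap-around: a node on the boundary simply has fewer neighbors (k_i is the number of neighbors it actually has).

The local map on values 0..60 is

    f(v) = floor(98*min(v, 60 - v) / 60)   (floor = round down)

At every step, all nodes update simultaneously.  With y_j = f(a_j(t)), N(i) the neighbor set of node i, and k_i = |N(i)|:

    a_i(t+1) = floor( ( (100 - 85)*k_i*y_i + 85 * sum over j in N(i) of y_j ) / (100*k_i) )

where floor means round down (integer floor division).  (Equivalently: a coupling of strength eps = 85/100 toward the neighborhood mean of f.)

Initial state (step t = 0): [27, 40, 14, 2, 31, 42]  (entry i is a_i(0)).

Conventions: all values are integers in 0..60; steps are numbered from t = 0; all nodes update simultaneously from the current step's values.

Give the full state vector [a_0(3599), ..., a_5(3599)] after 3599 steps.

Simulating step by step:
t=0: [27, 40, 14, 2, 31, 42]
t=1: [21, 36, 29, 39, 25, 33]
t=2: [36, 40, 42, 36, 39, 43]
t=3: [36, 33, 29, 36, 32, 30]
t=4: [41, 43, 46, 41, 44, 46]
t=5: [29, 26, 24, 28, 26, 23]
t=6: [44, 42, 39, 44, 41, 39]
t=7: [27, 30, 31, 28, 29, 32]
t=8: [46, 46, 47, 45, 46, 46]
t=9: [22, 21, 21, 22, 22, 21]
t=10: [34, 34, 34, 35, 34, 34]
t=11: [41, 42, 42, 41, 41, 42]
t=12: [30, 30, 29, 31, 29, 29]
t=13: [48, 47, 47, 47, 47, 47]
t=14: [20, 20, 21, 20, 21, 21]
t=15: [32, 33, 33, 32, 32, 34]
t=16: [44, 44, 43, 45, 43, 44]
t=17: [25, 26, 26, 26, 25, 26]
t=18: [41, 40, 42, 40, 41, 41]
t=19: [31, 30, 31, 31, 31, 30]
t=20: [47, 47, 48, 47, 48, 47]
t=21: [21, 19, 20, 20, 20, 19]
t=22: [31, 32, 31, 32, 31, 31]
t=23: [45, 46, 46, 46, 45, 47]
t=24: [22, 23, 21, 23, 22, 22]
t=25: [36, 35, 35, 35, 36, 34]
t=26: [39, 39, 40, 39, 40, 39]
t=27: [34, 32, 33, 33, 33, 32]
t=28: [44, 43, 44, 43, 44, 44]
t=29: [26, 26, 26, 26, 26, 26]
t=30: [42, 42, 42, 42, 42, 42]
t=31: [29, 29, 29, 29, 29, 29]
t=32: [47, 47, 47, 47, 47, 47]
t=33: [21, 21, 21, 21, 21, 21]
t=34: [34, 34, 34, 34, 34, 34]
t=35: [42, 42, 42, 42, 42, 42]

Answer: [34, 34, 34, 34, 34, 34]
Key observation: The state at step 30, [42, 42, 42, 42, 42, 42], reappears at step 35: the system is in a cycle of period 5 from step 30 on.  Therefore the state at step 3599 equals the state at step 30 + ((3599 - 30) mod 5) = 34, which is [34, 34, 34, 34, 34, 34].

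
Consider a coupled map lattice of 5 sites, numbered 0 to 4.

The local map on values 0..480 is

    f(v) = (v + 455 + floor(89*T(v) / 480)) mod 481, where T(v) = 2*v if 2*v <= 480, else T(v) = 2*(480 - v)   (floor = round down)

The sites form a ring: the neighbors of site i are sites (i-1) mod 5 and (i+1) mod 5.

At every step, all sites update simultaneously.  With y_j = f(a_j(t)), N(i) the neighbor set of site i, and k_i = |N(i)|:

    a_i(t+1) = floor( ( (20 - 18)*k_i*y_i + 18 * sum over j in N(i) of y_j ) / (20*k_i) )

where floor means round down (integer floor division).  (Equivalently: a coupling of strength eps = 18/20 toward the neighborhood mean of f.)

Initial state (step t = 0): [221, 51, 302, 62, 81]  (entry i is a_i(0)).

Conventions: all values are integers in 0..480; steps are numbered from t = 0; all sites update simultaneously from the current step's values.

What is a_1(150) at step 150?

Simulating step by step:
t=0: [221, 51, 302, 62, 81]
t=1: [85, 282, 79, 197, 158]
t=2: [242, 110, 266, 146, 169]
t=3: [178, 292, 166, 253, 235]
t=4: [305, 222, 310, 254, 267]
t=5: [302, 338, 299, 330, 326]
t=6: [358, 343, 359, 349, 351]
t=7: [370, 376, 369, 374, 373]
t=8: [386, 384, 387, 385, 385]
t=9: [393, 394, 393, 394, 394]
t=10: [399, 399, 399, 399, 399]
t=11: [403, 403, 403, 403, 403]
t=12: [405, 405, 405, 405, 405]
t=13: [406, 406, 406, 406, 406]
t=14: [407, 407, 407, 407, 407]
t=15: [408, 408, 408, 408, 408]
t=16: [408, 408, 408, 408, 408]

Answer: a_1(150) = 408
Key observation: The state at step 15, [408, 408, 408, 408, 408], reappears at step 16: the system is in a cycle of period 1 from step 15 on.  Therefore the state at step 150 equals the state at step 15 + ((150 - 15) mod 1) = 15, which is [408, 408, 408, 408, 408].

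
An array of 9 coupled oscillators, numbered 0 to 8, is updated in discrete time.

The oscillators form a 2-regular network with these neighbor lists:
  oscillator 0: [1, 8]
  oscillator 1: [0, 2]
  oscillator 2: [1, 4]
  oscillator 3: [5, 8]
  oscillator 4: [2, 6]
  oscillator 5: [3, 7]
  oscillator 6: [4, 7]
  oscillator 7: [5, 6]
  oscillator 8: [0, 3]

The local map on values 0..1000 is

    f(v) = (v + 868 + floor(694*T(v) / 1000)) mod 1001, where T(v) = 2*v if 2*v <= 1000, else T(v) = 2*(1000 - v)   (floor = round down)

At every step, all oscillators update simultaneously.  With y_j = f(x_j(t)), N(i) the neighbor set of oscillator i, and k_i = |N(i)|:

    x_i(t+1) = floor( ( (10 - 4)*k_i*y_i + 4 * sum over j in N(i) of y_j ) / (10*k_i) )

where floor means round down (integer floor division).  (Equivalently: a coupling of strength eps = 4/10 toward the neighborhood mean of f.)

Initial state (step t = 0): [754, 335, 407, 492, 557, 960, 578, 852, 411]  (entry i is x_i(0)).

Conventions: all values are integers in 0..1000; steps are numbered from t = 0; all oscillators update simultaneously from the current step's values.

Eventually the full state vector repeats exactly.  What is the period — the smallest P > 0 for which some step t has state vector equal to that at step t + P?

Answer: 2
Key observation: The state at step 12, [901, 729, 326, 904, 586, 904, 893, 918, 902], reappears at step 14 — and no state repeats earlier — so the cycle the system enters has period 2.

Derivation:
t=0: [754, 335, 407, 492, 557, 960, 578, 852, 411]
t=1: [880, 759, 643, 370, 195, 722, 209, 736, 709]
t=2: [935, 759, 260, 840, 273, 928, 479, 849, 920]
t=3: [906, 851, 587, 915, 410, 907, 294, 735, 903]
t=4: [907, 740, 369, 900, 626, 915, 704, 875, 902]
t=5: [916, 910, 644, 903, 352, 903, 773, 925, 904]
t=6: [900, 721, 324, 904, 616, 902, 893, 909, 903]
t=7: [918, 894, 581, 904, 318, 904, 728, 903, 904]
t=8: [901, 730, 323, 904, 575, 904, 889, 917, 902]
t=9: [918, 891, 583, 904, 327, 903, 731, 902, 904]
t=10: [901, 730, 327, 904, 587, 904, 893, 918, 902]
t=11: [918, 893, 587, 904, 326, 902, 729, 901, 904]
t=12: [901, 729, 326, 904, 586, 904, 893, 918, 902]
t=13: [918, 893, 586, 904, 326, 902, 729, 901, 904]
t=14: [901, 729, 326, 904, 586, 904, 893, 918, 902]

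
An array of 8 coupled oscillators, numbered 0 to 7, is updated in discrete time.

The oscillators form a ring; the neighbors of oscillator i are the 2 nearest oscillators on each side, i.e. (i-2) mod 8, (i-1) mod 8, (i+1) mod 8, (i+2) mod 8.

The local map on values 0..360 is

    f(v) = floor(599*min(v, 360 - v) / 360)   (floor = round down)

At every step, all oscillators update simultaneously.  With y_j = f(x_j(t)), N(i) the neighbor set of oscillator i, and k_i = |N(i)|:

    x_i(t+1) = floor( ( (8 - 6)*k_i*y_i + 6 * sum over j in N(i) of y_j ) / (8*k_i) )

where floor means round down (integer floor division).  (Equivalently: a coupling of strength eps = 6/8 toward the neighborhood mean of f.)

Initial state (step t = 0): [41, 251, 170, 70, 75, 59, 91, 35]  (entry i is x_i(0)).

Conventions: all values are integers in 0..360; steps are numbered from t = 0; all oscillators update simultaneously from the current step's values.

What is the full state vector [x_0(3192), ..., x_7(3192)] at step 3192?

Simulating step by step:
t=0: [41, 251, 170, 70, 75, 59, 91, 35]
t=1: [143, 143, 162, 157, 152, 108, 103, 107]
t=2: [219, 236, 252, 240, 228, 206, 201, 199]
t=3: [230, 216, 205, 211, 223, 241, 249, 246]
t=4: [216, 230, 238, 234, 222, 208, 201, 204]
t=5: [236, 224, 217, 220, 231, 243, 249, 246]
t=6: [208, 218, 223, 221, 212, 202, 196, 199]
t=7: [250, 242, 237, 239, 247, 256, 260, 258]
t=8: [183, 190, 195, 192, 186, 179, 175, 176]
t=9: [287, 284, 283, 283, 286, 290, 292, 291]
t=10: [120, 123, 125, 124, 121, 118, 117, 117]
t=11: [199, 202, 203, 203, 200, 198, 196, 197]
t=12: [266, 264, 263, 263, 265, 267, 269, 268]
t=13: [156, 158, 159, 158, 157, 155, 154, 154]
t=14: [259, 260, 261, 261, 260, 258, 257, 257]
t=15: [168, 166, 165, 165, 166, 168, 169, 169]
t=16: [278, 276, 275, 275, 276, 278, 279, 279]
t=17: [136, 138, 139, 139, 138, 136, 135, 135]
t=18: [226, 228, 229, 229, 228, 226, 225, 225]
t=19: [221, 219, 218, 218, 219, 221, 222, 222]
t=20: [231, 233, 234, 234, 233, 231, 230, 230]
t=21: [213, 211, 210, 210, 211, 213, 214, 214]
t=22: [244, 246, 247, 247, 246, 244, 243, 243]
t=23: [191, 190, 189, 189, 190, 191, 192, 192]
t=24: [281, 282, 282, 282, 282, 281, 280, 280]
t=25: [131, 130, 129, 129, 130, 131, 131, 131]
t=26: [216, 215, 215, 215, 215, 216, 216, 216]
t=27: [239, 240, 240, 240, 240, 239, 239, 239]
t=28: [200, 199, 199, 199, 199, 200, 200, 200]
t=29: [266, 266, 266, 266, 266, 266, 266, 266]
t=30: [156, 156, 156, 156, 156, 156, 156, 156]
t=31: [259, 259, 259, 259, 259, 259, 259, 259]
t=32: [168, 168, 168, 168, 168, 168, 168, 168]
t=33: [279, 279, 279, 279, 279, 279, 279, 279]
t=34: [134, 134, 134, 134, 134, 134, 134, 134]
t=35: [222, 222, 222, 222, 222, 222, 222, 222]
t=36: [229, 229, 229, 229, 229, 229, 229, 229]
t=37: [217, 217, 217, 217, 217, 217, 217, 217]
t=38: [237, 237, 237, 237, 237, 237, 237, 237]
t=39: [204, 204, 204, 204, 204, 204, 204, 204]
t=40: [259, 259, 259, 259, 259, 259, 259, 259]

Answer: [279, 279, 279, 279, 279, 279, 279, 279]
Key observation: The state at step 31, [259, 259, 259, 259, 259, 259, 259, 259], reappears at step 40: the system is in a cycle of period 9 from step 31 on.  Therefore the state at step 3192 equals the state at step 31 + ((3192 - 31) mod 9) = 33, which is [279, 279, 279, 279, 279, 279, 279, 279].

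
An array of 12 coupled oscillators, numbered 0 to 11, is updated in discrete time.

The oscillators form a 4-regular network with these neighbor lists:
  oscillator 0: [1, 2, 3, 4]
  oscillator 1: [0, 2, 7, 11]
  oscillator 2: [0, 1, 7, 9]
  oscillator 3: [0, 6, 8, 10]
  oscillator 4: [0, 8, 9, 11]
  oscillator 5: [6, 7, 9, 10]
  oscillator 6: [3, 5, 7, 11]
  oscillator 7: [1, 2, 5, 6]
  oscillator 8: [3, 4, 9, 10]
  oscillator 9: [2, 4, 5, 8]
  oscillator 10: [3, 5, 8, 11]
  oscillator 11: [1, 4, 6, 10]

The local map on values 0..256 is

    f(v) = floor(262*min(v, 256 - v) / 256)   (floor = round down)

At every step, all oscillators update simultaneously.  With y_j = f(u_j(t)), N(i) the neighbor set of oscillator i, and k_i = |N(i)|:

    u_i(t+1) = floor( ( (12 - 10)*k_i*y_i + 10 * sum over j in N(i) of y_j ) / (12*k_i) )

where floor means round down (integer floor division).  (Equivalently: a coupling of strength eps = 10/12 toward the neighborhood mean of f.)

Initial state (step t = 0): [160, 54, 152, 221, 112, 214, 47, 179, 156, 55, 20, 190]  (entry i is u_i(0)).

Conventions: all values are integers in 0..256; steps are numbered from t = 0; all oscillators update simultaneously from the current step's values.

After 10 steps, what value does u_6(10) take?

Simulating step by step:
t=0: [160, 54, 152, 221, 112, 214, 47, 179, 156, 55, 20, 190]
t=1: [80, 81, 77, 61, 86, 49, 54, 65, 63, 85, 54, 60]
t=2: [78, 73, 78, 63, 75, 62, 58, 66, 71, 72, 58, 68]
t=3: [74, 73, 74, 66, 73, 64, 64, 68, 68, 72, 65, 67]
t=4: [72, 72, 73, 68, 71, 67, 66, 69, 69, 71, 67, 69]
t=5: [72, 71, 72, 69, 71, 69, 68, 70, 70, 71, 69, 70]
t=6: [71, 72, 72, 70, 71, 70, 70, 71, 71, 71, 70, 70]
t=7: [72, 72, 72, 71, 71, 71, 71, 72, 71, 72, 71, 71]
t=8: [72, 72, 73, 72, 72, 72, 72, 72, 72, 72, 72, 72]
t=9: [73, 73, 73, 73, 73, 73, 73, 73, 73, 73, 73, 73]
t=10: [74, 74, 74, 74, 74, 74, 74, 74, 74, 74, 74, 74]

Answer: u_6(10) = 74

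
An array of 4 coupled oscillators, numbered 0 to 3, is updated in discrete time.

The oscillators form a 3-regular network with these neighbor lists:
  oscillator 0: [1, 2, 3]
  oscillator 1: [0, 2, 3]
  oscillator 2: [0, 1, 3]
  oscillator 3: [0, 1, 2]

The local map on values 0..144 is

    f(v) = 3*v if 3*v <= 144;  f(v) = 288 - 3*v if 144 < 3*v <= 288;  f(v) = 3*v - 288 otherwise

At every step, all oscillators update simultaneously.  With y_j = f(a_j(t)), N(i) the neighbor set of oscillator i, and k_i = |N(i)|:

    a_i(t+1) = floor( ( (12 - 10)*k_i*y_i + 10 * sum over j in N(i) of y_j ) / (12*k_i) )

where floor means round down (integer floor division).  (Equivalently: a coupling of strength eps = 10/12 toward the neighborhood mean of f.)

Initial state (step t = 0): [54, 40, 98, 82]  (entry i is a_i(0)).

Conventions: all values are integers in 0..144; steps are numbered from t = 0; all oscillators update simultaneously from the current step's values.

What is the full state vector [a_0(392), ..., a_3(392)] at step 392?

Simulating step by step:
t=0: [54, 40, 98, 82]
t=1: [67, 68, 81, 77]
t=2: [66, 66, 70, 69]
t=3: [84, 84, 85, 85]
t=4: [34, 34, 34, 34]
t=5: [102, 102, 102, 102]
t=6: [18, 18, 18, 18]
t=7: [54, 54, 54, 54]
t=8: [126, 126, 126, 126]
t=9: [90, 90, 90, 90]
t=10: [18, 18, 18, 18]

Answer: [126, 126, 126, 126]
Key observation: The state at step 6, [18, 18, 18, 18], reappears at step 10: the system is in a cycle of period 4 from step 6 on.  Therefore the state at step 392 equals the state at step 6 + ((392 - 6) mod 4) = 8, which is [126, 126, 126, 126].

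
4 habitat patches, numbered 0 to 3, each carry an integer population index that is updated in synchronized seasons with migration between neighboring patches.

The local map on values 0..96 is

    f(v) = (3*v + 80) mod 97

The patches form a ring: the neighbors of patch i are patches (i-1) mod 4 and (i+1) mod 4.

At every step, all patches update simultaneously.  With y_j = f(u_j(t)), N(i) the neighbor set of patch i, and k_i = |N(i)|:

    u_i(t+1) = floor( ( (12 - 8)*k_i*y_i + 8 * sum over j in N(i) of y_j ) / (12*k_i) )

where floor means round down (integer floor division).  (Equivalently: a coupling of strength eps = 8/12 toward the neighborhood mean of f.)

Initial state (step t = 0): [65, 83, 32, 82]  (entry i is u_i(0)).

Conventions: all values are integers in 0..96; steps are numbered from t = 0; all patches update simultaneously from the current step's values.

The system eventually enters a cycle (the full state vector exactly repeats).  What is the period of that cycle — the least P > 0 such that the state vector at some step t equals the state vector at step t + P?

Answer: 4
Key observation: The state at step 5, [32, 47, 31, 46], reappears at step 9 — and no state repeats earlier — so the cycle the system enters has period 4.

Derivation:
t=0: [65, 83, 32, 82]
t=1: [51, 66, 50, 65]
t=2: [68, 53, 67, 52]
t=3: [59, 74, 58, 73]
t=4: [27, 44, 26, 43]
t=5: [32, 47, 31, 46]
t=6: [43, 60, 42, 59]
t=7: [48, 31, 47, 30]
t=8: [59, 44, 58, 43]
t=9: [32, 47, 31, 46]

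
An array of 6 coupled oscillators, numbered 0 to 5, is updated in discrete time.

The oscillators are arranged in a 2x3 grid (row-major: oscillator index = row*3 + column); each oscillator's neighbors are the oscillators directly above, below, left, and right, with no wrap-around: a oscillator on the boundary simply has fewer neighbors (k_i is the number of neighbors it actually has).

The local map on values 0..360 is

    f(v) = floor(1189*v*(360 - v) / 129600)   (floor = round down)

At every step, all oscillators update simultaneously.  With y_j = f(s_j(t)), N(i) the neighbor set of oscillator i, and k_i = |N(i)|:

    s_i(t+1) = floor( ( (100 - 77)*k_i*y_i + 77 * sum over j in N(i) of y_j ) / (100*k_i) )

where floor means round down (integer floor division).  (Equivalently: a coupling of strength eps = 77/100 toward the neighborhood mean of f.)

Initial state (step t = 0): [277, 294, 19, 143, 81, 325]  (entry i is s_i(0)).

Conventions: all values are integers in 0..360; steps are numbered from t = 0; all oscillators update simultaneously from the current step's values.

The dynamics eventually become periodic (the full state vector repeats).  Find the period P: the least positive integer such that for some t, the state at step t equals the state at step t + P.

Simulating step by step:
t=0: [277, 294, 19, 143, 81, 325]
t=1: [226, 163, 122, 225, 192, 126]
t=2: [283, 282, 278, 284, 283, 278]
t=3: [199, 202, 205, 198, 201, 205]
t=4: [293, 292, 291, 293, 292, 291]
t=5: [180, 182, 183, 180, 182, 183]
t=6: [297, 297, 297, 297, 297, 297]
t=7: [171, 171, 171, 171, 171, 171]
t=8: [296, 296, 296, 296, 296, 296]
t=9: [173, 173, 173, 173, 173, 173]
t=10: [296, 296, 296, 296, 296, 296]

Answer: 2
Key observation: The state at step 8, [296, 296, 296, 296, 296, 296], reappears at step 10 — and no state repeats earlier — so the cycle the system enters has period 2.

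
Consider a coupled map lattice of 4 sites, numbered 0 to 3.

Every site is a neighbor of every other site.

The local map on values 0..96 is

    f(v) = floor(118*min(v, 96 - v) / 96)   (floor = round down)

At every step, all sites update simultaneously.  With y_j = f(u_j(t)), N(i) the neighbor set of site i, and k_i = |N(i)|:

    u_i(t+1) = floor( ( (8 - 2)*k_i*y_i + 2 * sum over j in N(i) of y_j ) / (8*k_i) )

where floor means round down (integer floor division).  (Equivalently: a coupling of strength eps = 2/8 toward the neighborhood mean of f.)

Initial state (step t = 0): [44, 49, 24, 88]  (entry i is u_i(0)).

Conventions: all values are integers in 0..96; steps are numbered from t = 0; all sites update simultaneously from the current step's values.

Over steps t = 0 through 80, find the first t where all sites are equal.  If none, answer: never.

Simulating step by step:
t=0: [44, 49, 24, 88]  (not all equal)
t=1: [48, 50, 31, 18]  (not all equal)
t=2: [53, 51, 39, 29]  (not all equal)
t=3: [50, 52, 47, 39]  (not all equal)
t=4: [55, 53, 55, 49]  (not all equal)
t=5: [50, 52, 50, 55]  (not all equal)
t=6: [55, 54, 55, 51]  (not all equal)
t=7: [50, 51, 50, 53]  (not all equal)
t=8: [55, 54, 55, 52]  (not all equal)
t=9: [50, 51, 50, 53]  (not all equal)

Answer: never
Key observation: The state at step 7 reappears at step 9 — the system is in a cycle of period 2 from step 7 on.  No step 0..9 is synchronized, and the cycle repeats forever, so no step up to 80 (or ever) has all sites equal.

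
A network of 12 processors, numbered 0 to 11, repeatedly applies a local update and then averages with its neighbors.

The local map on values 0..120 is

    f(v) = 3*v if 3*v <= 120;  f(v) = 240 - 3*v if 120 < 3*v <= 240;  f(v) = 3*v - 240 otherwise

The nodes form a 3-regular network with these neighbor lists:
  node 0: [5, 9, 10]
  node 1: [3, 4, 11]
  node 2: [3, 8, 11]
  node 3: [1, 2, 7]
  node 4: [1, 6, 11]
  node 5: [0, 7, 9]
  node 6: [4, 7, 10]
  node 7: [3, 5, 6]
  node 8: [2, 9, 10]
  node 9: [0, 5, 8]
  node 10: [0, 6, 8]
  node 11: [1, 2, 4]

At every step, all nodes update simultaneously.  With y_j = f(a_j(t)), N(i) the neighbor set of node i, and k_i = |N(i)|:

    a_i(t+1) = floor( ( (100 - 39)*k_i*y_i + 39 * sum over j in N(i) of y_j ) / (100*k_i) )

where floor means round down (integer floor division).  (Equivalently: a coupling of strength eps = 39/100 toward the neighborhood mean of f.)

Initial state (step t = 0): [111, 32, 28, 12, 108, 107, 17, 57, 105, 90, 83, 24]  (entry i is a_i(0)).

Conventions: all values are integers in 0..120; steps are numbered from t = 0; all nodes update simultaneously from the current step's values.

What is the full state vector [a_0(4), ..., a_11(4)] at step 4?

Answer: [38, 94, 51, 41, 108, 29, 87, 34, 78, 58, 77, 96]

Derivation:
t=0: [111, 32, 28, 12, 108, 107, 17, 57, 105, 90, 83, 24]
t=1: [72, 83, 75, 54, 79, 74, 52, 63, 61, 50, 33, 78]
t=2: [41, 16, 27, 57, 14, 32, 71, 54, 61, 67, 81, 7]
t=3: [89, 46, 68, 69, 38, 88, 32, 72, 50, 58, 27, 35]
t=4: [38, 94, 51, 41, 108, 29, 87, 34, 78, 58, 77, 96]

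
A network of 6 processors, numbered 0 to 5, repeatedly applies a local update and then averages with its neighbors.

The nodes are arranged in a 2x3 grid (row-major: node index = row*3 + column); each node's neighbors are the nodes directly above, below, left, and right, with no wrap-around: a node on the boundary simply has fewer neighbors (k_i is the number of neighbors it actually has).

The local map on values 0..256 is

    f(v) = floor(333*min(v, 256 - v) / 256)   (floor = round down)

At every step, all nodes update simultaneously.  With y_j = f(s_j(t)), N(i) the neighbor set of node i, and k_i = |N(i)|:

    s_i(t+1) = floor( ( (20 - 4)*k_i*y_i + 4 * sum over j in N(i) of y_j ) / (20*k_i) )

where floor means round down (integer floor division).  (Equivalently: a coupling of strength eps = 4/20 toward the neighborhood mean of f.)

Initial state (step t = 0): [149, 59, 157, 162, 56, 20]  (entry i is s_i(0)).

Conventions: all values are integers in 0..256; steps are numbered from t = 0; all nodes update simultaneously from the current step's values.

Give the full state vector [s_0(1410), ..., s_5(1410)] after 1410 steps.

Simulating step by step:
t=0: [149, 59, 157, 162, 56, 20]
t=1: [131, 83, 112, 118, 72, 40]
t=2: [155, 112, 131, 147, 95, 65]
t=3: [133, 143, 152, 138, 123, 95]
t=4: [157, 147, 134, 154, 155, 127]
t=5: [129, 140, 157, 131, 134, 160]
t=6: [163, 150, 129, 161, 155, 127]
t=7: [122, 137, 162, 123, 133, 161]
t=8: [157, 152, 125, 158, 156, 126]
t=9: [128, 136, 159, 127, 132, 159]
t=10: [164, 155, 129, 164, 158, 129]
t=11: [120, 132, 161, 119, 129, 161]
t=12: [156, 158, 126, 155, 161, 127]
t=13: [129, 129, 159, 130, 126, 160]
t=14: [164, 162, 129, 163, 160, 128]
t=15: [119, 124, 160, 120, 126, 161]
t=16: [154, 158, 127, 156, 159, 127]
t=17: [131, 129, 161, 129, 128, 161]
t=18: [162, 162, 127, 164, 163, 127]
t=19: [121, 124, 160, 119, 123, 160]
t=20: [157, 158, 127, 154, 156, 127]
t=21: [128, 129, 161, 131, 132, 161]
t=22: [165, 162, 127, 162, 158, 126]
t=23: [118, 124, 160, 122, 128, 159]
t=24: [154, 158, 127, 158, 162, 129]
t=25: [131, 129, 161, 127, 125, 160]
t=26: [162, 161, 127, 164, 159, 127]
t=27: [121, 125, 160, 120, 127, 161]
t=28: [157, 159, 127, 157, 161, 127]
t=29: [127, 128, 161, 127, 126, 160]
t=30: [165, 162, 127, 164, 160, 127]
t=31: [118, 124, 160, 119, 126, 160]
t=32: [153, 158, 127, 154, 159, 127]
t=33: [132, 129, 161, 131, 129, 161]
t=34: [161, 161, 127, 162, 162, 127]
t=35: [122, 125, 160, 122, 124, 160]
t=36: [158, 159, 127, 158, 158, 127]
t=37: [126, 128, 161, 127, 129, 161]
t=38: [163, 162, 127, 164, 162, 127]
t=39: [120, 124, 160, 119, 124, 160]
t=40: [156, 158, 127, 154, 158, 127]
t=41: [129, 129, 161, 131, 129, 161]
t=42: [164, 162, 127, 162, 162, 127]
t=43: [119, 124, 160, 121, 124, 160]
t=44: [155, 158, 127, 157, 158, 127]
t=45: [130, 129, 161, 128, 129, 161]
t=46: [163, 162, 127, 165, 162, 127]
t=47: [120, 124, 160, 118, 124, 160]
t=48: [156, 158, 127, 154, 158, 127]

Answer: [164, 162, 127, 162, 162, 127]
Key observation: The state at step 40, [156, 158, 127, 154, 158, 127], reappears at step 48: the system is in a cycle of period 8 from step 40 on.  Therefore the state at step 1410 equals the state at step 40 + ((1410 - 40) mod 8) = 42, which is [164, 162, 127, 162, 162, 127].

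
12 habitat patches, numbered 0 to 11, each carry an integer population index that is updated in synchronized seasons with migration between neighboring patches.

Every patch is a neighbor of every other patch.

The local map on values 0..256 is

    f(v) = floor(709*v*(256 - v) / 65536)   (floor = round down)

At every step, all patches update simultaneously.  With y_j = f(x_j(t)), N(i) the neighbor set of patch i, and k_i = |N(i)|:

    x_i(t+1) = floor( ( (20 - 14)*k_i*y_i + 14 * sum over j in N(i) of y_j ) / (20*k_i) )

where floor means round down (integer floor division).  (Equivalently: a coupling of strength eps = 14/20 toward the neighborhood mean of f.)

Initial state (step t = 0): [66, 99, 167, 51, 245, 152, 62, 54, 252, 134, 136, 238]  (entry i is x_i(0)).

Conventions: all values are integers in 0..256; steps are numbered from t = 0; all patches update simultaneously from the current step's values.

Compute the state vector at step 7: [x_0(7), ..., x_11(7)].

Simulating step by step:
t=0: [66, 99, 167, 51, 245, 152, 62, 54, 252, 134, 136, 238]
t=1: [123, 130, 128, 117, 97, 131, 121, 119, 93, 132, 132, 102]
t=2: [174, 174, 174, 174, 171, 174, 174, 174, 171, 174, 174, 172]
t=3: [154, 154, 154, 154, 155, 154, 154, 154, 155, 154, 154, 154]
t=4: [169, 169, 169, 169, 169, 169, 169, 169, 169, 169, 169, 169]
t=5: [159, 159, 159, 159, 159, 159, 159, 159, 159, 159, 159, 159]
t=6: [166, 166, 166, 166, 166, 166, 166, 166, 166, 166, 166, 166]
t=7: [161, 161, 161, 161, 161, 161, 161, 161, 161, 161, 161, 161]

Answer: [161, 161, 161, 161, 161, 161, 161, 161, 161, 161, 161, 161]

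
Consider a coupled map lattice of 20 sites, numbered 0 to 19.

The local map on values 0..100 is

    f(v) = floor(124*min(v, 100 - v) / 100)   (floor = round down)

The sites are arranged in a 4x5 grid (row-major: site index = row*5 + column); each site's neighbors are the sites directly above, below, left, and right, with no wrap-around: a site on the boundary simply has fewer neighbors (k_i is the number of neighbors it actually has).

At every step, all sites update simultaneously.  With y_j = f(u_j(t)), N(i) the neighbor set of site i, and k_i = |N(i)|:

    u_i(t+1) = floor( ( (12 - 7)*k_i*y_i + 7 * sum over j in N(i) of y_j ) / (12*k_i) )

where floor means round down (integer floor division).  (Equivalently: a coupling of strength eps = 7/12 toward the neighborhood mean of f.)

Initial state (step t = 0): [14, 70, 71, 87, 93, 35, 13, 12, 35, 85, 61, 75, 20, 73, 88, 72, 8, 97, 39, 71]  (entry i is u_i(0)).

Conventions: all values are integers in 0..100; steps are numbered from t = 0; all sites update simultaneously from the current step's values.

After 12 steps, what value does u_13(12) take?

Answer: u_13(12) = 58

Derivation:
t=0: [14, 70, 71, 87, 93, 35, 13, 12, 35, 85, 61, 75, 20, 73, 88, 72, 8, 97, 39, 71]
t=1: [30, 28, 27, 23, 13, 33, 24, 23, 29, 20, 41, 27, 21, 32, 22, 30, 16, 17, 33, 32]
t=2: [37, 33, 31, 28, 21, 39, 31, 29, 31, 25, 42, 31, 28, 34, 31, 35, 25, 25, 35, 35]
t=3: [44, 40, 37, 34, 29, 46, 39, 36, 36, 32, 46, 38, 35, 39, 38, 42, 34, 33, 40, 41]
t=4: [53, 49, 45, 41, 38, 54, 48, 44, 43, 40, 54, 47, 44, 46, 46, 50, 44, 42, 47, 48]
t=5: [58, 58, 54, 50, 48, 57, 57, 54, 52, 50, 58, 56, 54, 56, 55, 58, 55, 53, 56, 58]
t=6: [52, 53, 57, 59, 60, 52, 53, 56, 58, 59, 52, 54, 56, 55, 55, 52, 54, 56, 54, 53]
t=7: [58, 57, 53, 50, 49, 58, 57, 54, 52, 51, 58, 57, 54, 54, 54, 58, 56, 55, 56, 56]
t=8: [52, 53, 57, 60, 60, 52, 53, 56, 59, 59, 52, 53, 56, 56, 57, 52, 53, 55, 54, 54]
t=9: [58, 57, 53, 49, 49, 58, 57, 53, 51, 50, 58, 57, 54, 53, 53, 58, 57, 55, 56, 55]
t=10: [52, 53, 57, 59, 60, 52, 53, 57, 59, 60, 52, 53, 56, 57, 58, 52, 53, 54, 55, 55]
t=11: [58, 57, 53, 50, 49, 58, 57, 53, 50, 49, 58, 57, 54, 52, 52, 58, 58, 56, 55, 54]
t=12: [52, 53, 57, 60, 60, 52, 53, 57, 60, 60, 52, 53, 56, 58, 58, 52, 52, 54, 55, 57]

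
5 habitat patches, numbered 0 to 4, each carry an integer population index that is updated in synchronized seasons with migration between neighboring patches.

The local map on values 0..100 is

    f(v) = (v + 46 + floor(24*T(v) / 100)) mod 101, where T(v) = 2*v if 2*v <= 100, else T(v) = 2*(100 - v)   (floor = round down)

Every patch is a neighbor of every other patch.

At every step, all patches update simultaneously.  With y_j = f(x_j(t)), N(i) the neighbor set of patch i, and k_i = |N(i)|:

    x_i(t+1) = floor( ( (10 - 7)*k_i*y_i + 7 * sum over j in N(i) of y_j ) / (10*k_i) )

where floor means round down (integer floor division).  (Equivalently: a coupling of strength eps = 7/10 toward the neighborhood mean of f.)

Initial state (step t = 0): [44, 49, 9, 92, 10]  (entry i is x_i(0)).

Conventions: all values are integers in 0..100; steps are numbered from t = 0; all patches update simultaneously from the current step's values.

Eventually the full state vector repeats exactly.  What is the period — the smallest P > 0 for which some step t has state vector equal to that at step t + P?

Simulating step by step:
t=0: [44, 49, 9, 92, 10]
t=1: [33, 34, 39, 37, 40]
t=2: [63, 63, 52, 64, 52]
t=3: [23, 23, 22, 23, 22]
t=4: [79, 79, 79, 79, 79]
t=5: [34, 34, 34, 34, 34]
t=6: [96, 96, 96, 96, 96]
t=7: [42, 42, 42, 42, 42]
t=8: [7, 7, 7, 7, 7]
t=9: [56, 56, 56, 56, 56]
t=10: [22, 22, 22, 22, 22]
t=11: [78, 78, 78, 78, 78]
t=12: [33, 33, 33, 33, 33]
t=13: [94, 94, 94, 94, 94]
t=14: [41, 41, 41, 41, 41]
t=15: [5, 5, 5, 5, 5]
t=16: [53, 53, 53, 53, 53]
t=17: [20, 20, 20, 20, 20]
t=18: [75, 75, 75, 75, 75]
t=19: [32, 32, 32, 32, 32]
t=20: [93, 93, 93, 93, 93]
t=21: [41, 41, 41, 41, 41]

Answer: 7
Key observation: The state at step 14, [41, 41, 41, 41, 41], reappears at step 21 — and no state repeats earlier — so the cycle the system enters has period 7.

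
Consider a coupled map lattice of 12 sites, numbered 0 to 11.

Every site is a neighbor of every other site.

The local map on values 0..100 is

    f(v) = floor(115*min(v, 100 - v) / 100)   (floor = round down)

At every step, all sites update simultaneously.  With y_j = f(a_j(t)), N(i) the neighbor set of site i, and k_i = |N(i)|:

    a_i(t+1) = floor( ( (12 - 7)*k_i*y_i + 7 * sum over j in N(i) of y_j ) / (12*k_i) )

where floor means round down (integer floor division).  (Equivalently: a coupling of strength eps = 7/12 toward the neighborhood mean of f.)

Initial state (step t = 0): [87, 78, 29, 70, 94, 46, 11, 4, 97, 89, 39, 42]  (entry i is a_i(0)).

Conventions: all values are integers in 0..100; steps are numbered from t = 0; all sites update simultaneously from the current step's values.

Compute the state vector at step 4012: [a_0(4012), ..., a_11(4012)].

Answer: [56, 56, 56, 56, 56, 56, 56, 56, 56, 56, 56, 56]
Key observation: The state at step 12, [56, 56, 56, 56, 56, 56, 56, 56, 56, 56, 56, 56], reappears at step 16: the system is in a cycle of period 4 from step 12 on.  Therefore the state at step 4012 equals the state at step 12 + ((4012 - 12) mod 4) = 12, which is [56, 56, 56, 56, 56, 56, 56, 56, 56, 56, 56, 56].

Derivation:
t=0: [87, 78, 29, 70, 94, 46, 11, 4, 97, 89, 39, 42]
t=1: [20, 24, 27, 27, 17, 34, 19, 16, 16, 19, 31, 32]
t=2: [25, 26, 28, 28, 23, 31, 24, 23, 23, 24, 29, 30]
t=3: [29, 29, 30, 30, 28, 31, 28, 28, 28, 28, 30, 31]
t=4: [33, 33, 33, 33, 32, 33, 32, 32, 32, 32, 33, 33]
t=5: [36, 36, 36, 36, 36, 36, 36, 36, 36, 36, 36, 36]
t=6: [41, 41, 41, 41, 41, 41, 41, 41, 41, 41, 41, 41]
t=7: [47, 47, 47, 47, 47, 47, 47, 47, 47, 47, 47, 47]
t=8: [54, 54, 54, 54, 54, 54, 54, 54, 54, 54, 54, 54]
t=9: [52, 52, 52, 52, 52, 52, 52, 52, 52, 52, 52, 52]
t=10: [55, 55, 55, 55, 55, 55, 55, 55, 55, 55, 55, 55]
t=11: [51, 51, 51, 51, 51, 51, 51, 51, 51, 51, 51, 51]
t=12: [56, 56, 56, 56, 56, 56, 56, 56, 56, 56, 56, 56]
t=13: [50, 50, 50, 50, 50, 50, 50, 50, 50, 50, 50, 50]
t=14: [57, 57, 57, 57, 57, 57, 57, 57, 57, 57, 57, 57]
t=15: [49, 49, 49, 49, 49, 49, 49, 49, 49, 49, 49, 49]
t=16: [56, 56, 56, 56, 56, 56, 56, 56, 56, 56, 56, 56]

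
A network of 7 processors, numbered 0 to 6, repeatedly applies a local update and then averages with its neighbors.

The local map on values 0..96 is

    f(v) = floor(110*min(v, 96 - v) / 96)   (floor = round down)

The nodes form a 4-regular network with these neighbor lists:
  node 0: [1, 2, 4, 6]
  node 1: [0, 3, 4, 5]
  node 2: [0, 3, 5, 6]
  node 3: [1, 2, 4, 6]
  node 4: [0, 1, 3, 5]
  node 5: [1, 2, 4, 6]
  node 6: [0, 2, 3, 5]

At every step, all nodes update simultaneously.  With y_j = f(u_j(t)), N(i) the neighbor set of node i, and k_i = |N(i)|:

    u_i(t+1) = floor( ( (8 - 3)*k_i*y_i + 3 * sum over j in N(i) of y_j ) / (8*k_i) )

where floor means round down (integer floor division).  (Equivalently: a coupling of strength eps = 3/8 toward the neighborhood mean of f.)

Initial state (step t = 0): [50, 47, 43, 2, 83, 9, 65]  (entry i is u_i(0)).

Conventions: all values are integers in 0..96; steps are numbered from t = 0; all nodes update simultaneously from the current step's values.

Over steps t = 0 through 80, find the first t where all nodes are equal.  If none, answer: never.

Answer: never
Key observation: The state at step 9 reappears at step 11 — the system is in a cycle of period 2 from step 9 on.  No step 0..11 is synchronized, and the cycle repeats forever, so no step up to 80 (or ever) has all nodes equal.

Derivation:
t=0: [50, 47, 43, 2, 83, 9, 65]  (not all equal)
t=1: [46, 40, 39, 15, 19, 20, 32]  (not all equal)
t=2: [46, 38, 39, 24, 25, 27, 35]  (not all equal)
t=3: [47, 39, 41, 31, 31, 33, 39]  (not all equal)
t=4: [48, 42, 44, 37, 37, 38, 43]  (not all equal)
t=5: [52, 47, 48, 43, 43, 44, 48]  (not all equal)
t=6: [51, 51, 53, 50, 49, 51, 53]  (not all equal)
t=7: [50, 51, 49, 51, 52, 50, 49]  (not all equal)
t=8: [51, 51, 52, 51, 50, 51, 52]  (not all equal)
t=9: [50, 51, 50, 50, 51, 50, 50]  (not all equal)
t=10: [51, 51, 52, 51, 51, 51, 52]  (not all equal)
t=11: [50, 51, 50, 50, 51, 50, 50]  (not all equal)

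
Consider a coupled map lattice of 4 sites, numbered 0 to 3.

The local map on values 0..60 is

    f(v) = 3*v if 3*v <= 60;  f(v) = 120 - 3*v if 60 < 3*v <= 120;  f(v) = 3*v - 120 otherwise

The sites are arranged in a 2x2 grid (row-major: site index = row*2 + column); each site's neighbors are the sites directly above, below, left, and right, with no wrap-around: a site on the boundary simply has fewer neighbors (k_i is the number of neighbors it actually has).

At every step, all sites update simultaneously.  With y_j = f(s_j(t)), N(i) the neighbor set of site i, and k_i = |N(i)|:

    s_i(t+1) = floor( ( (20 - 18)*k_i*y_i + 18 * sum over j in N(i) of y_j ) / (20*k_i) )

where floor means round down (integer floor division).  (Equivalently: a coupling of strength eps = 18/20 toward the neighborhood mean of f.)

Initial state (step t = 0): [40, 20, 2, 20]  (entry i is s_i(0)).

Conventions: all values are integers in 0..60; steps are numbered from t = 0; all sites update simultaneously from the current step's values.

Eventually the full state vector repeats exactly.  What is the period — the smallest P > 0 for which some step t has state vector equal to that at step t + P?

Simulating step by step:
t=0: [40, 20, 2, 20]
t=1: [29, 33, 27, 35]
t=2: [30, 23, 25, 28]
t=3: [46, 34, 34, 46]
t=4: [18, 18, 18, 18]
t=5: [54, 54, 54, 54]
t=6: [42, 42, 42, 42]
t=7: [6, 6, 6, 6]
t=8: [18, 18, 18, 18]

Answer: 4
Key observation: The state at step 4, [18, 18, 18, 18], reappears at step 8 — and no state repeats earlier — so the cycle the system enters has period 4.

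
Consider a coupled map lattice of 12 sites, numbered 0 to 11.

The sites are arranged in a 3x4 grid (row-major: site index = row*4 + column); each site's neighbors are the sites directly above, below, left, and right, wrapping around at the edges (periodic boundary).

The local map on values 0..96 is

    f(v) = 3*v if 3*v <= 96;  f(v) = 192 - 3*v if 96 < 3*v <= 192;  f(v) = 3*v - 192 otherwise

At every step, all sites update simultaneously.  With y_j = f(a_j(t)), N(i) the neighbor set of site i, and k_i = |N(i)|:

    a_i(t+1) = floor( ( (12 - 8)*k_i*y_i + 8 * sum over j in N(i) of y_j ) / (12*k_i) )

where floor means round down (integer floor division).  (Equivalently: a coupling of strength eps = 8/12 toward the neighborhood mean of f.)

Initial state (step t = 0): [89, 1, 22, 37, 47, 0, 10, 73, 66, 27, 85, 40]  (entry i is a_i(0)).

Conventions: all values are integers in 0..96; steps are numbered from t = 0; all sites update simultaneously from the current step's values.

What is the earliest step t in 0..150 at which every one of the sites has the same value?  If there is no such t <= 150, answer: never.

Answer: 34
Key observation: Synchronization is absorbing here: once all sites are equal they stay equal, and step 34 is the first all-equal step.

Derivation:
t=0: [89, 1, 22, 37, 47, 0, 10, 73, 66, 27, 85, 40]  (not all equal)
t=1: [48, 38, 51, 67, 35, 27, 36, 48, 48, 39, 62, 53]  (not all equal)
t=2: [53, 66, 42, 31, 66, 81, 57, 51, 56, 60, 40, 29]  (not all equal)
t=3: [32, 29, 54, 68, 26, 24, 45, 47, 31, 29, 55, 67]  (not all equal)
t=4: [77, 76, 40, 35, 78, 75, 49, 43, 76, 75, 39, 33]  (not all equal)
t=5: [46, 41, 64, 73, 42, 37, 55, 65, 46, 41, 65, 74]  (not all equal)
t=6: [54, 57, 21, 23, 54, 65, 23, 26, 54, 57, 22, 24]  (not all equal)
t=7: [35, 26, 58, 63, 33, 24, 58, 66, 35, 27, 59, 64]  (not all equal)
t=8: [72, 69, 25, 19, 73, 69, 24, 21, 72, 69, 24, 18]  (not all equal)
t=9: [28, 26, 61, 55, 30, 26, 61, 56, 28, 26, 60, 54]  (not all equal)
t=10: [74, 67, 24, 33, 75, 68, 23, 34, 75, 68, 25, 34]  (not all equal)
t=11: [38, 24, 65, 78, 38, 24, 64, 77, 38, 25, 65, 78]  (not all equal)
t=12: [71, 62, 20, 41, 70, 61, 19, 40, 71, 62, 21, 41]  (not all equal)
t=13: [26, 18, 52, 60, 26, 17, 53, 59, 26, 18, 53, 60]  (not all equal)
t=14: [63, 54, 34, 27, 63, 53, 33, 27, 63, 54, 33, 27]  (not all equal)
t=15: [20, 36, 79, 69, 21, 37, 80, 70, 20, 36, 80, 70]  (not all equal)
t=16: [57, 73, 47, 28, 57, 73, 48, 30, 57, 73, 48, 29]  (not all equal)
t=17: [32, 30, 51, 69, 33, 29, 52, 70, 33, 29, 51, 69]  (not all equal)
t=18: [80, 81, 43, 33, 80, 80, 42, 32, 79, 80, 42, 32]  (not all equal)
t=19: [55, 51, 67, 81, 55, 51, 67, 82, 55, 51, 67, 82]  (not all equal)
t=20: [33, 32, 21, 41, 33, 32, 21, 41, 33, 32, 21, 41]  (not all equal)
t=21: [89, 90, 69, 72, 89, 90, 69, 72, 89, 90, 69, 72]  (not all equal)
t=22: [67, 67, 27, 31, 67, 67, 27, 31, 67, 67, 27, 31]  (not all equal)
t=23: [23, 21, 71, 77, 23, 21, 71, 77, 23, 21, 71, 77]  (not all equal)
t=24: [63, 57, 31, 41, 63, 57, 31, 41, 63, 57, 31, 41]  (not all equal)
t=25: [17, 30, 77, 62, 17, 30, 77, 62, 17, 30, 77, 62]  (not all equal)
t=26: [50, 75, 42, 19, 50, 75, 42, 19, 50, 75, 42, 19]  (not all equal)
t=27: [43, 40, 59, 56, 43, 40, 59, 56, 43, 40, 59, 56]  (not all equal)
t=28: [58, 61, 26, 29, 58, 61, 26, 29, 58, 61, 26, 29]  (not all equal)
t=29: [28, 22, 68, 74, 28, 22, 68, 74, 28, 22, 68, 74]  (not all equal)
t=30: [72, 60, 24, 36, 72, 60, 24, 36, 72, 60, 24, 36]  (not all equal)
t=31: [32, 24, 64, 72, 32, 24, 64, 72, 32, 24, 64, 72]  (not all equal)
t=32: [80, 64, 16, 32, 80, 64, 16, 32, 80, 64, 16, 32]  (not all equal)
t=33: [48, 16, 48, 80, 48, 16, 48, 80, 48, 16, 48, 80]  (not all equal)
t=34: [48, 48, 48, 48, 48, 48, 48, 48, 48, 48, 48, 48]  (all equal)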